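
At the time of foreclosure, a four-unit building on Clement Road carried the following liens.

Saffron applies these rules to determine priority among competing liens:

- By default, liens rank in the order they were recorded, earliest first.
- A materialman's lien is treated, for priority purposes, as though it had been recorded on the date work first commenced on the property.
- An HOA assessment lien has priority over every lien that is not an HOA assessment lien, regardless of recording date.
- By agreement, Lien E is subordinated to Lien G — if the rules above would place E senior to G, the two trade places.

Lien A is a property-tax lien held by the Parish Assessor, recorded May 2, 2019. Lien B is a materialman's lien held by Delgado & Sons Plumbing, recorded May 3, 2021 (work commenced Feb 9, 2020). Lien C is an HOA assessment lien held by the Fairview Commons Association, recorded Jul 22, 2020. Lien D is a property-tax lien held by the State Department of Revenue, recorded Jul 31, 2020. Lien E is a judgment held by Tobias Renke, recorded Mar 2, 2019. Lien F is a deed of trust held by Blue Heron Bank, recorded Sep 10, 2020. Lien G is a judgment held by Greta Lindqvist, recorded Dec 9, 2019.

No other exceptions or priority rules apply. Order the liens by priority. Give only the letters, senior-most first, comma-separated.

Effective dates after the stated exceptions: B's effective date is Feb 9, 2020, when work began.
As an HOA assessment lien, C is senior to every other lien.
Among the remaining liens, by effective date: E (Mar 2, 2019), A (May 2, 2019), G (Dec 9, 2019), B (Feb 9, 2020), D (Jul 31, 2020), F (Sep 10, 2020).
The subordination applies — E was senior to G — so E and G swap.

C, G, A, E, B, D, F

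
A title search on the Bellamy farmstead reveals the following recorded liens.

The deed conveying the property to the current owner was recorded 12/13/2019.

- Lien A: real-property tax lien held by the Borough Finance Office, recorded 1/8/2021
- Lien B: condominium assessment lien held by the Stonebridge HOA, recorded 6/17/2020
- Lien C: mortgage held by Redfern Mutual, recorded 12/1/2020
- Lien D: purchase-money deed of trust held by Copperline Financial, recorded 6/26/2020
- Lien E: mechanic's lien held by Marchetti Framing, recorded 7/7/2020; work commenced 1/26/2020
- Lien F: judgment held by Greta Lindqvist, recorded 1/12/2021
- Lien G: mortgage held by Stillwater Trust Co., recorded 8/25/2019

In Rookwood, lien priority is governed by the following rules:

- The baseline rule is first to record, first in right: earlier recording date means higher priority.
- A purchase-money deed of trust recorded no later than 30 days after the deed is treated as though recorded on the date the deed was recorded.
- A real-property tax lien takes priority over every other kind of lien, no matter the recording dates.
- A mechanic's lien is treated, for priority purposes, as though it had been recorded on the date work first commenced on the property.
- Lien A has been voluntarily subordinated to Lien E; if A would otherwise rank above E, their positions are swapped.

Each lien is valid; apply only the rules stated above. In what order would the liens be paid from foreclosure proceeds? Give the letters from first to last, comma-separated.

Adjusting effective dates: D missed the 30-day window (196 days after the deed), so its recording date stands; E relates back to 1/26/2020 (work commenced).
A, as a real-property tax lien, has superpriority and ranks first.
Remaining liens by effective date: G (8/25/2019), E (1/26/2020), B (6/17/2020), D (6/26/2020), C (12/1/2020), F (1/12/2021).
A would otherwise be senior to E, so under the subordination agreement A and E exchange positions.

E, G, A, B, D, C, F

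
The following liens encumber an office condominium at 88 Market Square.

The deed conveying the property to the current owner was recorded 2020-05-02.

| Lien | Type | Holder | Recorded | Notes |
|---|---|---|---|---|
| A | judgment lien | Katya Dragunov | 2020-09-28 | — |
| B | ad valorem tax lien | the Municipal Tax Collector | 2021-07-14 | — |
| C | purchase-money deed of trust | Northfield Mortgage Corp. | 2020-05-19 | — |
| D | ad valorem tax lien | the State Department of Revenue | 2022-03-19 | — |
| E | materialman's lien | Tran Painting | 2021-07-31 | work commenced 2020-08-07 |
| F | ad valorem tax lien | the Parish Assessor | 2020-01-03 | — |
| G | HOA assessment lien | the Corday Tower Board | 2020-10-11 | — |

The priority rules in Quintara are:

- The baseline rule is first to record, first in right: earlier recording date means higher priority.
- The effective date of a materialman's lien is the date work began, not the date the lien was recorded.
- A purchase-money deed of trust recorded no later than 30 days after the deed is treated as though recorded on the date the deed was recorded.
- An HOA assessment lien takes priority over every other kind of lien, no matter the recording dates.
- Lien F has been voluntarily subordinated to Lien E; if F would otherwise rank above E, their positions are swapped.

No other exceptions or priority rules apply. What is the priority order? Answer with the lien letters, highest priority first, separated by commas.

Effective dates: C's effective date is the deed date, 2020-05-02; E relates back to 2020-08-07 (work commenced).
G, as an HOA assessment lien, has superpriority and ranks first.
Ordering the rest by effective date: F (2020-01-03), C (2020-05-02), E (2020-08-07), A (2020-09-28), B (2021-07-14), D (2022-03-19).
F is senior to E before the subordination, so the two trade places.

G, E, C, F, A, B, D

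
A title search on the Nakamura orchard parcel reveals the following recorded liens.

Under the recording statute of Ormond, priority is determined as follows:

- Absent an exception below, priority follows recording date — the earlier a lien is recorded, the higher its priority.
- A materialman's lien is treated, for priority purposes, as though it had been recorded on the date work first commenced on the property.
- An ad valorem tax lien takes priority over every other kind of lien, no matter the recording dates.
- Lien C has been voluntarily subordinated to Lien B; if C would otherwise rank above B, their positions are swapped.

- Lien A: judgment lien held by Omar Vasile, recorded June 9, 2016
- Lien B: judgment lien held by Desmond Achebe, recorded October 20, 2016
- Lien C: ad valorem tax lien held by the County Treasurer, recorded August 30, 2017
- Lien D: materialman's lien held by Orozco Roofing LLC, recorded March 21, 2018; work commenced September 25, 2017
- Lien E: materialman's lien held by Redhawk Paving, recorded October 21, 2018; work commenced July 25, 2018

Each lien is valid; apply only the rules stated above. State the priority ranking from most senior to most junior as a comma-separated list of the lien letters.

Effective dates after the stated exceptions: D is treated as recorded September 25, 2017, the work-commencement date; E relates back to July 25, 2018 (work commenced).
As an ad valorem tax lien, C is senior to every other lien.
Among the remaining liens, by effective date: A (June 9, 2016), B (October 20, 2016), D (September 25, 2017), E (July 25, 2018).
Because C would otherwise rank above B, the subordination swaps them.

B, A, C, D, E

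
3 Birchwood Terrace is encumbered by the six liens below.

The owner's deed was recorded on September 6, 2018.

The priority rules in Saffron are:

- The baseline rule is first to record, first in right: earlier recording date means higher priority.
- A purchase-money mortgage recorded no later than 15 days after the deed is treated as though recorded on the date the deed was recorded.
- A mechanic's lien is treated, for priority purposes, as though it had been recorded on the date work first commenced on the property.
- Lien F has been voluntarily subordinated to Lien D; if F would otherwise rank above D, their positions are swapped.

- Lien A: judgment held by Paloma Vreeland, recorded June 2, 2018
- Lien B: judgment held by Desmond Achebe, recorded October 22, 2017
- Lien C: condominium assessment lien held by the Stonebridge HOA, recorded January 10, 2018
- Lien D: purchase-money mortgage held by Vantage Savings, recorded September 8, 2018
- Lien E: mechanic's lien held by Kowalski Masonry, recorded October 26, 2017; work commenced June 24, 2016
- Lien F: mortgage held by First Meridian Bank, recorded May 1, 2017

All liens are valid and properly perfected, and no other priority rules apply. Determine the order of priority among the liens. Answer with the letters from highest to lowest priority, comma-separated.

E, D, B, C, A, F

First, effective dates: D relates back to the deed date September 6, 2018; E relates back to June 24, 2016 (work commenced).
By effective date: E (June 24, 2016), F (May 1, 2017), B (October 22, 2017), C (January 10, 2018), A (June 2, 2018), D (September 6, 2018).
The subordination applies — F was senior to D — so F and D swap.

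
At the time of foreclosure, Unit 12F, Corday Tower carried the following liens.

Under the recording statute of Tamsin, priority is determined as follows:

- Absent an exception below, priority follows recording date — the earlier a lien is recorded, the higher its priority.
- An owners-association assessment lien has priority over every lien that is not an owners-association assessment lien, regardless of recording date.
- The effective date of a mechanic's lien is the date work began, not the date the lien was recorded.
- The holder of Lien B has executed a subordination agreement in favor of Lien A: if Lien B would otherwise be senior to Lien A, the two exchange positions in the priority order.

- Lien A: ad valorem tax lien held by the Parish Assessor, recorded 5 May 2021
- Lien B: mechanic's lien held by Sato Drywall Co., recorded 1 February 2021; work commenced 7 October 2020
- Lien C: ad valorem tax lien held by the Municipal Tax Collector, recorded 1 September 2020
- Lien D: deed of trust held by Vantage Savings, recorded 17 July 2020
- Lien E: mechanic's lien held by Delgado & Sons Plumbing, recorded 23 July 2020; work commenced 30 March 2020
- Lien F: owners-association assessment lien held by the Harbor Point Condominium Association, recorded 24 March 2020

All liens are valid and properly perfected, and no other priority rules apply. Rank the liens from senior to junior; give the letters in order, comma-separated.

Adjusting effective dates: B's effective date is 7 October 2020, when work began; E is treated as recorded 30 March 2020, the work-commencement date.
As an owners-association assessment lien, F is senior to every other lien.
Remaining liens by effective date: E (30 March 2020), D (17 July 2020), C (1 September 2020), B (7 October 2020), A (5 May 2021).
B is senior to A before the subordination, so the two trade places.

F, E, D, C, A, B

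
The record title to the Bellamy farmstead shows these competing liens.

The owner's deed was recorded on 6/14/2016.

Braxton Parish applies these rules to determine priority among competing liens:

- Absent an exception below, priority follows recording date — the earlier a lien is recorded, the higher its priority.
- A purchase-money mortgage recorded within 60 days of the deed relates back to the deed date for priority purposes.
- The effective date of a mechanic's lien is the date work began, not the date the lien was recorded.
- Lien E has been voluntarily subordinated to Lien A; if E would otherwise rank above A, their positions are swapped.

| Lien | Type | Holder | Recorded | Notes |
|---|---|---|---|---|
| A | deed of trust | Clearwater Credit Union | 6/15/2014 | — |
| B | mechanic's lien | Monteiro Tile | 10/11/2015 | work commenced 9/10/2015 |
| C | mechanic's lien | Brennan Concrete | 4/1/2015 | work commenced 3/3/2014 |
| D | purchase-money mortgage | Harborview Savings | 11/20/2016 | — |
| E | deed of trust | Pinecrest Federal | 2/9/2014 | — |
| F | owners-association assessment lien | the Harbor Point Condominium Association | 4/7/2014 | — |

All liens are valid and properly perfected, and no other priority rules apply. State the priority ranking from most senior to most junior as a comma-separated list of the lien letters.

First, effective dates: B is treated as recorded 9/10/2015, the work-commencement date; C is treated as recorded 3/3/2014, the work-commencement date; D was recorded 159 days after the deed, outside the 60-day window, so it keeps its recording date.
By effective date: E (2/9/2014), C (3/3/2014), F (4/7/2014), A (6/15/2014), B (9/10/2015), D (11/20/2016).
E would otherwise be senior to A, so under the subordination agreement E and A exchange positions.

A, C, F, E, B, D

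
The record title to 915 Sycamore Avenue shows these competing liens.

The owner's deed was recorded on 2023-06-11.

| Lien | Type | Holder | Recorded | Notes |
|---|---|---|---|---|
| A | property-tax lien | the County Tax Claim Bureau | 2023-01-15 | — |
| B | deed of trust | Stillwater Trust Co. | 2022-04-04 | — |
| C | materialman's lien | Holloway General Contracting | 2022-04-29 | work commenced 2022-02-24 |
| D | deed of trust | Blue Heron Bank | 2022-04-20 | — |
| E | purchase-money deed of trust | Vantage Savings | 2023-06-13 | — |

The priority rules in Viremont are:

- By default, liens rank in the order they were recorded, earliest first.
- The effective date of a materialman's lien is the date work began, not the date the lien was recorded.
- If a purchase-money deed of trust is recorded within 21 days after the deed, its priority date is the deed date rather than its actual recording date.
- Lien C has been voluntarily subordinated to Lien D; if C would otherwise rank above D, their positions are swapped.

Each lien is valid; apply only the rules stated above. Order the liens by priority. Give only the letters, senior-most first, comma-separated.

First, effective dates: C relates back to 2022-02-24 (work commenced); E relates back to the deed date 2023-06-11.
Ordering by effective date: C (2022-02-24), B (2022-04-04), D (2022-04-20), A (2023-01-15), E (2023-06-11).
C would otherwise be senior to D, so under the subordination agreement C and D exchange positions.

D, B, C, A, E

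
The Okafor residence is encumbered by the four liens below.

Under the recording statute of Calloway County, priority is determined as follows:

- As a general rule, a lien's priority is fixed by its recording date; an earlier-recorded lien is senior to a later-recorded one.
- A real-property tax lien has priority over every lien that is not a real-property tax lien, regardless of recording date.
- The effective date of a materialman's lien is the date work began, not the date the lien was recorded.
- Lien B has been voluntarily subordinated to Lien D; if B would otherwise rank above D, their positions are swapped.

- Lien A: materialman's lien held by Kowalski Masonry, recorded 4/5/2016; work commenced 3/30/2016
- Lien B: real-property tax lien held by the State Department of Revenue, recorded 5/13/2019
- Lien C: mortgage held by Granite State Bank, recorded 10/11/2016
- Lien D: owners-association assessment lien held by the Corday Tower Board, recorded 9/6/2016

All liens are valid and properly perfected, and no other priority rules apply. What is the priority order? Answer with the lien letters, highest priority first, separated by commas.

D, A, B, C

Adjusting effective dates: A's effective date is 3/30/2016, when work began.
B is a real-property tax lien, so it outranks all other liens regardless of date.
Remaining liens by effective date: A (3/30/2016), D (9/6/2016), C (10/11/2016).
B is senior to D before the subordination, so the two trade places.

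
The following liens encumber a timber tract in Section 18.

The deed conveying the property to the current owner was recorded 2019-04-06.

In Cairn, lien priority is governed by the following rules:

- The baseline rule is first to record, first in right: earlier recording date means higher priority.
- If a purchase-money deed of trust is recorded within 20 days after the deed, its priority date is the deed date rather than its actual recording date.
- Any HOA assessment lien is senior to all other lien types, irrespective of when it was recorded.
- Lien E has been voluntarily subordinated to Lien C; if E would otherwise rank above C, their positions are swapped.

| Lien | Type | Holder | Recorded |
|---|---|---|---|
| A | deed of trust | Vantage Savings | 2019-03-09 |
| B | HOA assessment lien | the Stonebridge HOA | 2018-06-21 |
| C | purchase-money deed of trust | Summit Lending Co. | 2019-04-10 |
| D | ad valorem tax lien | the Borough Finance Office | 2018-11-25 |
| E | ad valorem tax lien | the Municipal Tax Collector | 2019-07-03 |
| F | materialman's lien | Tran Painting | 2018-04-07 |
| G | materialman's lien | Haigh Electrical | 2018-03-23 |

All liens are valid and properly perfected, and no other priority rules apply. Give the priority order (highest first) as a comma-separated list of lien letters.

First, effective dates: C was recorded within the 20-day window, so its effective date is the deed date 2019-04-06.
As an HOA assessment lien, B is senior to every other lien.
Remaining liens by effective date: G (2018-03-23), F (2018-04-07), D (2018-11-25), A (2019-03-09), C (2019-04-06), E (2019-07-03).
E is already junior to C, so the subordination agreement changes nothing.

B, G, F, D, A, C, E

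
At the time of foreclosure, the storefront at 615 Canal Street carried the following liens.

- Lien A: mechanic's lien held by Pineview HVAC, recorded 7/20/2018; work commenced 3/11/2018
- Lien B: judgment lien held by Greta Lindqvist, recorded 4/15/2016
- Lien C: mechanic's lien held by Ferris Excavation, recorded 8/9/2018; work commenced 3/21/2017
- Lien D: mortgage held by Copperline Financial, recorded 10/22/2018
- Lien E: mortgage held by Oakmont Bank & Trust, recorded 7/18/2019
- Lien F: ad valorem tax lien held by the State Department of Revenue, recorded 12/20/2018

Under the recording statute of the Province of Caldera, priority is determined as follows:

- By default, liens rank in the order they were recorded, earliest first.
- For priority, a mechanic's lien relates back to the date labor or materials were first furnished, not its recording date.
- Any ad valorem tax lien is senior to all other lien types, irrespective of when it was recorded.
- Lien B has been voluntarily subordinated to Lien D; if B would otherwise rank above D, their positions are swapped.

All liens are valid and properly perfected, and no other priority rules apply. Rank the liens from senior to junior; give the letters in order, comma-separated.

Effective dates: A's effective date is 3/11/2018, when work began; C's effective date is 3/21/2017, when work began.
F, as an ad valorem tax lien, has superpriority and ranks first.
Remaining liens by effective date: B (4/15/2016), C (3/21/2017), A (3/11/2018), D (10/22/2018), E (7/18/2019).
B would otherwise be senior to D, so under the subordination agreement B and D exchange positions.

F, D, C, A, B, E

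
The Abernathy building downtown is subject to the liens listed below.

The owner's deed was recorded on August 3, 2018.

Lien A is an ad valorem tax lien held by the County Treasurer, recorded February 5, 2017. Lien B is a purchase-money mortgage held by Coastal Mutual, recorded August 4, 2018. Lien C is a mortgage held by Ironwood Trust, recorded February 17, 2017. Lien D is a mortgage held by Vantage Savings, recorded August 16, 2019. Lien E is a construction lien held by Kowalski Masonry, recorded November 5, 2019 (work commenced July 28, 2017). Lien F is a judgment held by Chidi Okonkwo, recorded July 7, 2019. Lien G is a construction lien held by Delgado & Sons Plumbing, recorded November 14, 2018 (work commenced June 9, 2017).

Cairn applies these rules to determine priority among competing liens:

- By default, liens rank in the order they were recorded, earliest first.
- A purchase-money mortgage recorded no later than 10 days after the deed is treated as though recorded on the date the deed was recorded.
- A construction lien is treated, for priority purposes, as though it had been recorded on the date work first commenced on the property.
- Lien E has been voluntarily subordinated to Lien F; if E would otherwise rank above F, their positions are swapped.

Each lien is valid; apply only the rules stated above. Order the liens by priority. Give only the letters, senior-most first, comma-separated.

Effective dates: B was recorded within the 10-day window, so its effective date is the deed date August 3, 2018; E's effective date is July 28, 2017, when work began; G relates back to June 9, 2017 (work commenced).
By effective date, earliest first: A (February 5, 2017), C (February 17, 2017), G (June 9, 2017), E (July 28, 2017), B (August 3, 2018), F (July 7, 2019), D (August 16, 2019).
E would otherwise be senior to F, so under the subordination agreement E and F exchange positions.

A, C, G, F, B, E, D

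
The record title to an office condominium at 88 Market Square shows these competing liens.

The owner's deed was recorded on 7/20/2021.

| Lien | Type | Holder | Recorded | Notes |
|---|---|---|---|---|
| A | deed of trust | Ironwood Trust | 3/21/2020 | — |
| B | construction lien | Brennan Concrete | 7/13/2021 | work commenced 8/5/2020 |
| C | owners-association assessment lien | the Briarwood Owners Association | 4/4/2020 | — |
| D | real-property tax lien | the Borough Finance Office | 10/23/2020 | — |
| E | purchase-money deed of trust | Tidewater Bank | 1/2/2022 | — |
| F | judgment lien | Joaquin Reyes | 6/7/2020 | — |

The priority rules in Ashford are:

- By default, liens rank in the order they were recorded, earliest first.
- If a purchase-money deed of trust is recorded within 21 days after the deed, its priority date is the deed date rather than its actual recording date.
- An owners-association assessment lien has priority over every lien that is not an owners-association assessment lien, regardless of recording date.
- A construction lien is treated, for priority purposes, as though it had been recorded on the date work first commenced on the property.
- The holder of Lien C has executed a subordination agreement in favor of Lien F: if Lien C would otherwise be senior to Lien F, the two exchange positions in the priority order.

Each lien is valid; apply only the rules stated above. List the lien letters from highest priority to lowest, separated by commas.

First, effective dates: B's effective date is 8/5/2020, when work began; E was recorded 166 days after the deed — beyond 21 days — so no relation-back applies.
C is an owners-association assessment lien, so it outranks all other liens regardless of date.
Ordering the rest by effective date: A (3/21/2020), F (6/7/2020), B (8/5/2020), D (10/23/2020), E (1/2/2022).
The subordination applies — C was senior to F — so C and F swap.

F, A, C, B, D, E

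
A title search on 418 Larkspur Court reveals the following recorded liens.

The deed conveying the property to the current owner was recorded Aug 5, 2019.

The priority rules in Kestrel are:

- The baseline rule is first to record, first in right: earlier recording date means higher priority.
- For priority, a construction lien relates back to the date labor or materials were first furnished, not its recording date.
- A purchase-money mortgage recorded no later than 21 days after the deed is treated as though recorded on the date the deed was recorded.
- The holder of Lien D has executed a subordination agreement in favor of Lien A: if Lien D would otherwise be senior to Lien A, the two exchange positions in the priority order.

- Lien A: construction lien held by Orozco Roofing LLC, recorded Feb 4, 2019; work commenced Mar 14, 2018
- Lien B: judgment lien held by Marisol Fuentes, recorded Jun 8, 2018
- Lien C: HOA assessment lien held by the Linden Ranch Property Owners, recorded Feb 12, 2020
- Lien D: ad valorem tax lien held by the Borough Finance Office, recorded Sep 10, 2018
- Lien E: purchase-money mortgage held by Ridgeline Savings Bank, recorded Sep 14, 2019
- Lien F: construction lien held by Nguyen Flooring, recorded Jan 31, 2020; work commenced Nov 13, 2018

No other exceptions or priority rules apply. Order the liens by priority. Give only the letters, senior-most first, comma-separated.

Effective dates after the stated exceptions: A relates back to Mar 14, 2018 (work commenced); E missed the 21-day window (40 days after the deed), so its recording date stands; F is treated as recorded Nov 13, 2018, the work-commencement date.
By effective date, earliest first: A (Mar 14, 2018), B (Jun 8, 2018), D (Sep 10, 2018), F (Nov 13, 2018), E (Sep 14, 2019), C (Feb 12, 2020).
D already ranks below A; the subordination has no effect.

A, B, D, F, E, C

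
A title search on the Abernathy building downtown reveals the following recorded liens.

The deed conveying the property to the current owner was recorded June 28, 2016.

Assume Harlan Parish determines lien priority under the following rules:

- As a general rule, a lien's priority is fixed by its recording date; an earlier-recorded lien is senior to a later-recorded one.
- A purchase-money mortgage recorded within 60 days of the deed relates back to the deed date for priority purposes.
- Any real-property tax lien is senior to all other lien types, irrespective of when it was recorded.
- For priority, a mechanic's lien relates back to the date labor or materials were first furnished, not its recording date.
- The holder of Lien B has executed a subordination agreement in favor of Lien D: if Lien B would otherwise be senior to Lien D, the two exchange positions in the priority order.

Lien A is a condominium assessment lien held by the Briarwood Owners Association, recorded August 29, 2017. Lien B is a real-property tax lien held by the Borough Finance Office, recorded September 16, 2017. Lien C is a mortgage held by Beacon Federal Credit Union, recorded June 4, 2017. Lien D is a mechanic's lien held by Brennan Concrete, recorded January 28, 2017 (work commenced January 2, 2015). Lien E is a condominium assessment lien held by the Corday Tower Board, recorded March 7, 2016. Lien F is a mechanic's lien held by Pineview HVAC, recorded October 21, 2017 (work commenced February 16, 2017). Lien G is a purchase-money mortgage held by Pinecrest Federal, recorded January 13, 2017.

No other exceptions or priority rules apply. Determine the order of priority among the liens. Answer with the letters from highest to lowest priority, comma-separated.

Adjusting effective dates: D is treated as recorded January 2, 2015, the work-commencement date; F is treated as recorded February 16, 2017, the work-commencement date; G missed the 60-day window (199 days after the deed), so its recording date stands.
B is a real-property tax lien, so it outranks all other liens regardless of date.
The other liens, earliest effective date first: D (January 2, 2015), E (March 7, 2016), G (January 13, 2017), F (February 16, 2017), C (June 4, 2017), A (August 29, 2017).
Because B would otherwise rank above D, the subordination swaps them.

D, B, E, G, F, C, A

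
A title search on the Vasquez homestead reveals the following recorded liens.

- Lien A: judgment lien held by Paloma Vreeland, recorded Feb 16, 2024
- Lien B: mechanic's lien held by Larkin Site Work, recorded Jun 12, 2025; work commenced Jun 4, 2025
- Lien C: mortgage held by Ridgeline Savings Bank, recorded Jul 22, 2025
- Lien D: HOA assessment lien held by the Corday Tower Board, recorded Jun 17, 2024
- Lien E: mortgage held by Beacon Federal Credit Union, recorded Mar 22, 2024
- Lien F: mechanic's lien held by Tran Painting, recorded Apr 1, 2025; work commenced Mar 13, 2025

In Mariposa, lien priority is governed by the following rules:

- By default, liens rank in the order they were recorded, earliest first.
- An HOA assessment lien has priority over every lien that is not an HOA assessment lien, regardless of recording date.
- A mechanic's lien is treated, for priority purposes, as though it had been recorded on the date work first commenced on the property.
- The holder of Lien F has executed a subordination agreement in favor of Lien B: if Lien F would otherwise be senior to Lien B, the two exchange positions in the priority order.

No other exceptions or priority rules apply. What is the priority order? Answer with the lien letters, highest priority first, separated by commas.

Effective dates after the stated exceptions: B relates back to Jun 4, 2025 (work commenced); F's effective date is Mar 13, 2025, when work began.
D, as an HOA assessment lien, has superpriority and ranks first.
Ordering the rest by effective date: A (Feb 16, 2024), E (Mar 22, 2024), F (Mar 13, 2025), B (Jun 4, 2025), C (Jul 22, 2025).
F is senior to B before the subordination, so the two trade places.

D, A, E, B, F, C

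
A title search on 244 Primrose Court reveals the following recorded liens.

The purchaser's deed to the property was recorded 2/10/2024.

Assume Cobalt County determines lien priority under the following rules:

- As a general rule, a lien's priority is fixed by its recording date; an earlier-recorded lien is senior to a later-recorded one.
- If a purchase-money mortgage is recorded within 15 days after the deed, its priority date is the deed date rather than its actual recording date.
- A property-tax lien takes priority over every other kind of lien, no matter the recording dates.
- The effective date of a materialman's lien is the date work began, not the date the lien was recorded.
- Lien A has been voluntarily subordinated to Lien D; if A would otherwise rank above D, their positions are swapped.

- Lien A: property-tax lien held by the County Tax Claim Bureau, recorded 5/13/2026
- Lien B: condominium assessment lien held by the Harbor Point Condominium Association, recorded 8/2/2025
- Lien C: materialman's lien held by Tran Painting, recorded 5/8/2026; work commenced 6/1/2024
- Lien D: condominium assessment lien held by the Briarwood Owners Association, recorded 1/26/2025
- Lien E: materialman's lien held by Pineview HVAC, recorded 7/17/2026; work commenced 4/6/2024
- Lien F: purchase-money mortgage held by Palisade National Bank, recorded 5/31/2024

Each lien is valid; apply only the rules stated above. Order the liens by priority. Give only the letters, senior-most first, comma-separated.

D, E, F, C, A, B

Effective dates after the stated exceptions: C relates back to 6/1/2024 (work commenced); E is treated as recorded 4/6/2024, the work-commencement date; F was recorded 111 days after the deed, outside the 15-day window, so it keeps its recording date.
A is a property-tax lien and takes priority over every other lien.
Remaining liens by effective date: E (4/6/2024), F (5/31/2024), C (6/1/2024), D (1/26/2025), B (8/2/2025).
Because A would otherwise rank above D, the subordination swaps them.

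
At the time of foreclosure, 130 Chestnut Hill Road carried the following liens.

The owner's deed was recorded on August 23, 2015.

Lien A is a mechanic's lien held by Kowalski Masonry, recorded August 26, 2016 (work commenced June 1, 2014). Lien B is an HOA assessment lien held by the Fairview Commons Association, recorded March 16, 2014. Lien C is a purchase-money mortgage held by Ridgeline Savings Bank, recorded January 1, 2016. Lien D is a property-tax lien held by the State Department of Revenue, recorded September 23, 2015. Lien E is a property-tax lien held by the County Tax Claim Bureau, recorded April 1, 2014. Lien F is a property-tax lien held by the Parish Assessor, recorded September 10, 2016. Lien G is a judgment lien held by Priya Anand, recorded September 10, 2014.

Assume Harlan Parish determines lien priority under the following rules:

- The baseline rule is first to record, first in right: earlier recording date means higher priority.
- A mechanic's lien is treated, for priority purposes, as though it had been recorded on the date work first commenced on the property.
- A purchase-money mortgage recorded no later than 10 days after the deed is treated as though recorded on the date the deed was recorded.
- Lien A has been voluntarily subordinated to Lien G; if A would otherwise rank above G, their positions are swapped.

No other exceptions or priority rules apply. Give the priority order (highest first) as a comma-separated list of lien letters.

B, E, G, A, D, C, F

First, effective dates: A's effective date is June 1, 2014, when work began; C was recorded 131 days after the deed, outside the 10-day window, so it keeps its recording date.
By effective date, earliest first: B (March 16, 2014), E (April 1, 2014), A (June 1, 2014), G (September 10, 2014), D (September 23, 2015), C (January 1, 2016), F (September 10, 2016).
A is senior to G before the subordination, so the two trade places.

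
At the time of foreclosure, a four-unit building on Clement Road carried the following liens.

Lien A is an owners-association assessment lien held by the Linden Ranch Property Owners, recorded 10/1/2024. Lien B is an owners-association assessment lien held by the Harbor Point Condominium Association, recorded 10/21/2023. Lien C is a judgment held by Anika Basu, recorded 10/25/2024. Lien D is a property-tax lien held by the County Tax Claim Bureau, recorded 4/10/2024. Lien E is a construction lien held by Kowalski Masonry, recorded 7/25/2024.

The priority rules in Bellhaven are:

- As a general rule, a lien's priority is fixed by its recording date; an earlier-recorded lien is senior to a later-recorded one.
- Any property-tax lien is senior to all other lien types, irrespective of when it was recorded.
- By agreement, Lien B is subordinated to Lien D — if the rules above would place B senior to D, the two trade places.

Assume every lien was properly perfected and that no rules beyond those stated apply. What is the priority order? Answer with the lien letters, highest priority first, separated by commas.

As a property-tax lien, D is senior to every other lien.
Remaining liens by effective date: B (10/21/2023), E (7/25/2024), A (10/1/2024), C (10/25/2024).
B is already junior to D, so the subordination agreement changes nothing.

D, B, E, A, C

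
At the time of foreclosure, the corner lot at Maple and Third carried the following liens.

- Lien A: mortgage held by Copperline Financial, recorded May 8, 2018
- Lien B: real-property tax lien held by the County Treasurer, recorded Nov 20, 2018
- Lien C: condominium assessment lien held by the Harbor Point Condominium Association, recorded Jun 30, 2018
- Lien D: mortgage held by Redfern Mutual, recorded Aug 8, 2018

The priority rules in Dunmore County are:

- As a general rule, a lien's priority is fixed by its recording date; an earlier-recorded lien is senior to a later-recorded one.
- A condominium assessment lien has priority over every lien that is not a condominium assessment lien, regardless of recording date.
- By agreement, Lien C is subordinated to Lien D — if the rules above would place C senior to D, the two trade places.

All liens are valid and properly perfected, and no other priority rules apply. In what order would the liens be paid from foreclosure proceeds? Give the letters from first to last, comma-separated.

C is a condominium assessment lien and takes priority over every other lien.
Ordering the rest by effective date: A (May 8, 2018), D (Aug 8, 2018), B (Nov 20, 2018).
C is senior to D before the subordination, so the two trade places.

D, A, C, B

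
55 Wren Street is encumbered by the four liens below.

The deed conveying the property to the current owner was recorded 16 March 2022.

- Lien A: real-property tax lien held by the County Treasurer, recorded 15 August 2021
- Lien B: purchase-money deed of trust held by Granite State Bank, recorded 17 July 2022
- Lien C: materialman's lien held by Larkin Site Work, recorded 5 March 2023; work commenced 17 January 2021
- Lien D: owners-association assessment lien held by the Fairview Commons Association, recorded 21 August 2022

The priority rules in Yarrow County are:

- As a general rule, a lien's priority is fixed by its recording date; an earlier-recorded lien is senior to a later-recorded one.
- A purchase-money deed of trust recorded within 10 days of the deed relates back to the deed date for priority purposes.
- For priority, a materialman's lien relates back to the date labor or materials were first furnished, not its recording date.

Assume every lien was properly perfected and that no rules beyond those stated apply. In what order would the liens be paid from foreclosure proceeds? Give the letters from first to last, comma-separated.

Adjusting effective dates: B was recorded 123 days after the deed, outside the 10-day window, so it keeps its recording date; C relates back to 17 January 2021 (work commenced).
Sorted by effective date: C (17 January 2021), A (15 August 2021), B (17 July 2022), D (21 August 2022).

C, A, B, D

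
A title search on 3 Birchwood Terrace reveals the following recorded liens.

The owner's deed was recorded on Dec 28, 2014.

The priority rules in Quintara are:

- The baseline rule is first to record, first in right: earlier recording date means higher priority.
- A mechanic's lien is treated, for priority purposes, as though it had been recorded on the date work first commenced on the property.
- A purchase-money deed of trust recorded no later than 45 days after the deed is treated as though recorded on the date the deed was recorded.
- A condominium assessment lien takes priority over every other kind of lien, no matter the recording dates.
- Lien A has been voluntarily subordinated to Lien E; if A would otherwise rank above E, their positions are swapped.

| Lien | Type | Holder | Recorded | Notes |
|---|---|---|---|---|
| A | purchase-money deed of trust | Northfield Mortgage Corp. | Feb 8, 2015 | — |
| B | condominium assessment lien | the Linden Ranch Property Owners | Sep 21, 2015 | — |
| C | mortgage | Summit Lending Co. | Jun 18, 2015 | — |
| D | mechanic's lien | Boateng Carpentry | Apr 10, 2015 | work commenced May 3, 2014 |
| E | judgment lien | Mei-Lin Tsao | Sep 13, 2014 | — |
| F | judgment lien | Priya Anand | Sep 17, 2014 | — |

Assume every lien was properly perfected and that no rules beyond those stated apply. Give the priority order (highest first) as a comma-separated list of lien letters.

B, D, E, F, A, C

Effective dates after the stated exceptions: A relates back to the deed date Dec 28, 2014; D relates back to May 3, 2014 (work commenced).
B, as a condominium assessment lien, has superpriority and ranks first.
Ordering the rest by effective date: D (May 3, 2014), E (Sep 13, 2014), F (Sep 17, 2014), A (Dec 28, 2014), C (Jun 18, 2015).
Since A is not senior to E, the subordination leaves the order unchanged.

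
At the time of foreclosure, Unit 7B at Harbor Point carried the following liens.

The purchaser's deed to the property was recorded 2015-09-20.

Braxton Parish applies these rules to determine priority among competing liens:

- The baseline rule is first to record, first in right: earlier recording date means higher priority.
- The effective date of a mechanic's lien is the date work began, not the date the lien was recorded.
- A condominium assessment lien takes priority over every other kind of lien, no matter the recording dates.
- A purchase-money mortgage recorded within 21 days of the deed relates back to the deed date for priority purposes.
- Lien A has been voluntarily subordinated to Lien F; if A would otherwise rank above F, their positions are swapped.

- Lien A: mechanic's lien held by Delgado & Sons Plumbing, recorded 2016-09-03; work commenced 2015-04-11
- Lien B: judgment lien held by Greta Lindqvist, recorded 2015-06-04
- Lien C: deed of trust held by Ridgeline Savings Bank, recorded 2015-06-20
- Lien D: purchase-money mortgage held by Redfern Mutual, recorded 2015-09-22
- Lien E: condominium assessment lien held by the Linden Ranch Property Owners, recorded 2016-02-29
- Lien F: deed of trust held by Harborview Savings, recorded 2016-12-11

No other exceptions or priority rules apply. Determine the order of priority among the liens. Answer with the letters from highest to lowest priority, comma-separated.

Adjusting effective dates: A relates back to 2015-04-11 (work commenced); D relates back to the deed date 2015-09-20.
E, as a condominium assessment lien, has superpriority and ranks first.
Ordering the rest by effective date: A (2015-04-11), B (2015-06-04), C (2015-06-20), D (2015-09-20), F (2016-12-11).
A is senior to F before the subordination, so the two trade places.

E, F, B, C, D, A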